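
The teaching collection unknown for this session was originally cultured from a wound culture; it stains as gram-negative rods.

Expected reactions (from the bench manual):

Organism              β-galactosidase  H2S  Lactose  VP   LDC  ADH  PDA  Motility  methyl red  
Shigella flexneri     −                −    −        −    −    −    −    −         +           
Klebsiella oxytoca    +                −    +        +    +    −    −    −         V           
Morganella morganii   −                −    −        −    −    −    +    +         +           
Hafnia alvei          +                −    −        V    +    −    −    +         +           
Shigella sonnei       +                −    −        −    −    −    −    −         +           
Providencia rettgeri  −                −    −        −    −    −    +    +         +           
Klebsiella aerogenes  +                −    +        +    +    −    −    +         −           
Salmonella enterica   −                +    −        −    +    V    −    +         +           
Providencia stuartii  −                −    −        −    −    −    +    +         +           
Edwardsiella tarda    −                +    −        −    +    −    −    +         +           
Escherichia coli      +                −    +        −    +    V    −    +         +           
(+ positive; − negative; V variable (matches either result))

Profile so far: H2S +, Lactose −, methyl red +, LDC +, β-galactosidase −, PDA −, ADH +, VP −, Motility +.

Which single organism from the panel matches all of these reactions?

H2S +: excludes 9 organisms — 2 left.
β-galactosidase −: all 2 remaining candidates are consistent.
PDA −: all 2 remaining candidates are consistent.
Lactose −: all 2 remaining candidates are consistent.
LDC +: all 2 remaining candidates are consistent.
VP −: all 2 remaining candidates are consistent.
methyl red +: all 2 remaining candidates are consistent.
Motility +: all 2 remaining candidates are consistent.
ADH +: excludes Edwardsiella tarda — 1 left.

Salmonella enterica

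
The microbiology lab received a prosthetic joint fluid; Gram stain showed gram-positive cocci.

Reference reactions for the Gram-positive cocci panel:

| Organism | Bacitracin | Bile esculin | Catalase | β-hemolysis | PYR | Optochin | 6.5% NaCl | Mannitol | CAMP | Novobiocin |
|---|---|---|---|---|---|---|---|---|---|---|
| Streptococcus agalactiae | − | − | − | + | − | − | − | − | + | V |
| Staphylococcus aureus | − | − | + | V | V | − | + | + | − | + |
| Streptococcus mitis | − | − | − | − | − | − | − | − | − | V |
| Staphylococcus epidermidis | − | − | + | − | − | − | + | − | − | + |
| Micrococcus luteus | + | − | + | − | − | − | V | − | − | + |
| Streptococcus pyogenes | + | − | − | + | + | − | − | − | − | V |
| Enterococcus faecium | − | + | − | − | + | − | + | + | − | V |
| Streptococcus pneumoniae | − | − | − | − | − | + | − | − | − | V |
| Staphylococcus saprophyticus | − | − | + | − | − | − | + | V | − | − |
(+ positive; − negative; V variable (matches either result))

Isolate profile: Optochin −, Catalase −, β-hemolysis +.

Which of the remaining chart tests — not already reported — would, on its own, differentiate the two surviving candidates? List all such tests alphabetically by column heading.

Bacitracin, CAMP, PYR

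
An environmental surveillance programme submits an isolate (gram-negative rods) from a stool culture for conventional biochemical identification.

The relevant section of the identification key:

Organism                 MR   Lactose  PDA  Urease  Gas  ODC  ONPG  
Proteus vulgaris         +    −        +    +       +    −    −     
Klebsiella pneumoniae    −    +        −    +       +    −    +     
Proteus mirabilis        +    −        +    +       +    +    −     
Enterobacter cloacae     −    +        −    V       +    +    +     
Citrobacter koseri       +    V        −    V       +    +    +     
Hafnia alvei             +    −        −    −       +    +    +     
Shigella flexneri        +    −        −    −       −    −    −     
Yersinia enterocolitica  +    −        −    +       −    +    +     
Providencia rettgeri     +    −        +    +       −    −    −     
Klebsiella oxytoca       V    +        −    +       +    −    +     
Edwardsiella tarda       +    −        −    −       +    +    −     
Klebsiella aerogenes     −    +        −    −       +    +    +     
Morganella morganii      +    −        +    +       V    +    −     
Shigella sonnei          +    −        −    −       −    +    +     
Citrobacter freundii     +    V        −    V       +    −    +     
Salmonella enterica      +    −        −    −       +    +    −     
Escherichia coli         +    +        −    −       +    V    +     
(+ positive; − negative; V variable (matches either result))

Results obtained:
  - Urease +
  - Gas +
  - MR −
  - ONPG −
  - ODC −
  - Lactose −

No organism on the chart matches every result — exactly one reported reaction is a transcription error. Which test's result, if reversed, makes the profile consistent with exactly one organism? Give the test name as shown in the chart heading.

As reported, no row in the chart matches all 6 reactions.
Reversing MR (to +) → unique match: Proteus vulgaris.
Reversing Urease → still no organism matches.
Reversing Lactose → still no organism matches.
Reversing ONPG → still no organism matches.
Reversing Gas → still no organism matches.
Reversing ODC → still no organism matches.

MR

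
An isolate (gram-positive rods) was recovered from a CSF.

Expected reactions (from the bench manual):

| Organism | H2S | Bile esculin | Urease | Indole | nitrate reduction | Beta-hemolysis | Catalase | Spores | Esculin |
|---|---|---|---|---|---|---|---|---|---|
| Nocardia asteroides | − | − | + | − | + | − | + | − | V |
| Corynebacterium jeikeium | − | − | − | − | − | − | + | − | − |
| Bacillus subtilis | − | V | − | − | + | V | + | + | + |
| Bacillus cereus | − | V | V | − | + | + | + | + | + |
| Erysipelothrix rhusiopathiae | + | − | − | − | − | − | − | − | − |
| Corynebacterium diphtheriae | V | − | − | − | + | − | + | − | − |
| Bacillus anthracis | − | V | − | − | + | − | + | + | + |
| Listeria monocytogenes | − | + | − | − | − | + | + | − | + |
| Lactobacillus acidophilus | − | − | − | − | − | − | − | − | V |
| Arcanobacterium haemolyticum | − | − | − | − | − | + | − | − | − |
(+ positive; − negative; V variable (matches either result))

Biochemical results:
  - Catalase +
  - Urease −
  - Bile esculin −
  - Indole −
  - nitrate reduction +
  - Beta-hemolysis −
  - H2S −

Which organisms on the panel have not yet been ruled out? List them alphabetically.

Bacillus anthracis, Bacillus subtilis, Corynebacterium diphtheriae

Indole −: all 10 remaining candidates are consistent.
Catalase +: excludes Erysipelothrix rhusiopathiae, Lactobacillus acidophilus, Arcanobacterium haemolyticum — 7 left.
nitrate reduction +: excludes Corynebacterium jeikeium, Listeria monocytogenes — 5 left.
Beta-hemolysis −: excludes Bacillus cereus — 4 left.
H2S −: all 4 remaining candidates are consistent.
Bile esculin −: all 4 remaining candidates are consistent.
Urease −: excludes Nocardia asteroides — 3 left.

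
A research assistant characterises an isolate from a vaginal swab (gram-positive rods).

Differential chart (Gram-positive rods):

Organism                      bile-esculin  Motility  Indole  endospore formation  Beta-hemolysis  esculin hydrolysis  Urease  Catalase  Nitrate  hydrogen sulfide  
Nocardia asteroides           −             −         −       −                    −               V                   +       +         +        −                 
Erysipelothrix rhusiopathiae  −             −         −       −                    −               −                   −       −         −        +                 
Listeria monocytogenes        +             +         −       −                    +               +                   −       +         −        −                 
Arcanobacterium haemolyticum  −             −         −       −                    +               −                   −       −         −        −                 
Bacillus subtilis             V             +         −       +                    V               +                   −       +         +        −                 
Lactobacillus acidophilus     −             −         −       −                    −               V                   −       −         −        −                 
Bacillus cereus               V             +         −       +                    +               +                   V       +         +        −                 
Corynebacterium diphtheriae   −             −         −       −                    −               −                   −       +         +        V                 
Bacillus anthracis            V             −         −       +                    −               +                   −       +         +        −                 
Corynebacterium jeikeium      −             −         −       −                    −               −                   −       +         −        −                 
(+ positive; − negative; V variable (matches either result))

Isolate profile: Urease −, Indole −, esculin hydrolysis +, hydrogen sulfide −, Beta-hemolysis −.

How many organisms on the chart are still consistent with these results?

3

hydrogen sulfide −: excludes Erysipelothrix rhusiopathiae — 9 left.
Beta-hemolysis −: excludes Listeria monocytogenes, Arcanobacterium haemolyticum, Bacillus cereus — 6 left.
esculin hydrolysis +: excludes Corynebacterium diphtheriae, Corynebacterium jeikeium — 4 left.
Indole −: all 4 remaining candidates are consistent.
Urease −: excludes Nocardia asteroides — 3 left.
Still consistent: Bacillus anthracis, Bacillus subtilis, Lactobacillus acidophilus.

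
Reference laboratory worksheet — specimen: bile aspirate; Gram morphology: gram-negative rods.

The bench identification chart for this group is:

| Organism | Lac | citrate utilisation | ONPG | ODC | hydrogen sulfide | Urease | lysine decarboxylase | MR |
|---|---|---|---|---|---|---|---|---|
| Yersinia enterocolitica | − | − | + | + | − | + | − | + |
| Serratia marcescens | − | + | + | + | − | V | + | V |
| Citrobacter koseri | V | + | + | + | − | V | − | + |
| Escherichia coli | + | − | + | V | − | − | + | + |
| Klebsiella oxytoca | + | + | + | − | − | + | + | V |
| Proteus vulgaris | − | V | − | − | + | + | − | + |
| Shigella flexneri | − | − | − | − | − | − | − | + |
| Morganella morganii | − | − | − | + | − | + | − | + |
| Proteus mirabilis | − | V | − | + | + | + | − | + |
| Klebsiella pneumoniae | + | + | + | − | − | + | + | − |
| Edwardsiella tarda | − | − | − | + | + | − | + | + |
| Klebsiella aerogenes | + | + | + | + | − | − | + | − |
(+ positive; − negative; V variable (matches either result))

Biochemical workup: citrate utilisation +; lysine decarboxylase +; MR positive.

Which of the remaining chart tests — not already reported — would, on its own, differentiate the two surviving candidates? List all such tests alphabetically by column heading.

citrate utilisation +: excludes 5 organisms — 7 left.
lysine decarboxylase +: excludes Citrobacter koseri, Proteus vulgaris, Proteus mirabilis — 4 left.
MR +: excludes Klebsiella pneumoniae, Klebsiella aerogenes — 2 left.
Two candidates remain: Klebsiella oxytoca and Serratia marcescens.
  Lac: Klebsiella oxytoca +, Serratia marcescens − — discriminates.
  ONPG: + vs + — same for both, does not separate.
  ODC: Klebsiella oxytoca −, Serratia marcescens + — discriminates.
  hydrogen sulfide: − vs − — same for both, does not separate.
  Urease: + vs V — variable for at least one, does not separate.

Lac, ODC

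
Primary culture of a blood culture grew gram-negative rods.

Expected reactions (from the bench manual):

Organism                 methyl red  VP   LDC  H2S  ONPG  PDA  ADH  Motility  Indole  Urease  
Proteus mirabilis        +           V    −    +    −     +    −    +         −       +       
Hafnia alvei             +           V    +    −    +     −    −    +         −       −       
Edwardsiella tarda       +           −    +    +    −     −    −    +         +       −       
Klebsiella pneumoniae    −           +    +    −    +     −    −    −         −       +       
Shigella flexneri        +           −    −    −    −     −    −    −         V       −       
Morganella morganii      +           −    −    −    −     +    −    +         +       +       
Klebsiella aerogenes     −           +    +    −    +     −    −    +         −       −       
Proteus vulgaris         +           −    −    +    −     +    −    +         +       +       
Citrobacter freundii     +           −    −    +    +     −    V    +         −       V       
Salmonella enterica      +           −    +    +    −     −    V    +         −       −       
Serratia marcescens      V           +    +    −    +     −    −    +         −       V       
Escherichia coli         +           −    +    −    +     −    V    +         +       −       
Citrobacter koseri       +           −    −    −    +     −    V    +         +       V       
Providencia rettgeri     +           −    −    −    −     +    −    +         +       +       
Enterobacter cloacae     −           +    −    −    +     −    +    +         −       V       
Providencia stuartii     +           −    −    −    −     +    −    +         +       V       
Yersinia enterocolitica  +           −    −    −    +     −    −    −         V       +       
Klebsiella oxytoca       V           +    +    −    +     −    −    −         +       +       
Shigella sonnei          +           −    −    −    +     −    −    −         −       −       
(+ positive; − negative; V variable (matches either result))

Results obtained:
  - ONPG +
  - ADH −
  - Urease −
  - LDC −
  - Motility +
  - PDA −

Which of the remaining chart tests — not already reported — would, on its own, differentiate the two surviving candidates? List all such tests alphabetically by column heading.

H2S, Indole

Urease −: excludes 7 organisms — 12 left.
PDA −: excludes Providencia stuartii — 11 left.
LDC −: excludes 6 organisms — 5 left.
ONPG +: excludes Shigella flexneri — 4 left.
Motility +: excludes Shigella sonnei — 3 left.
ADH −: excludes Enterobacter cloacae — 2 left.
Two candidates remain: Citrobacter freundii and Citrobacter koseri.
  methyl red: + vs + — same for both, does not separate.
  VP: − vs − — same for both, does not separate.
  H2S: Citrobacter freundii +, Citrobacter koseri − — discriminates.
  Indole: Citrobacter freundii −, Citrobacter koseri + — discriminates.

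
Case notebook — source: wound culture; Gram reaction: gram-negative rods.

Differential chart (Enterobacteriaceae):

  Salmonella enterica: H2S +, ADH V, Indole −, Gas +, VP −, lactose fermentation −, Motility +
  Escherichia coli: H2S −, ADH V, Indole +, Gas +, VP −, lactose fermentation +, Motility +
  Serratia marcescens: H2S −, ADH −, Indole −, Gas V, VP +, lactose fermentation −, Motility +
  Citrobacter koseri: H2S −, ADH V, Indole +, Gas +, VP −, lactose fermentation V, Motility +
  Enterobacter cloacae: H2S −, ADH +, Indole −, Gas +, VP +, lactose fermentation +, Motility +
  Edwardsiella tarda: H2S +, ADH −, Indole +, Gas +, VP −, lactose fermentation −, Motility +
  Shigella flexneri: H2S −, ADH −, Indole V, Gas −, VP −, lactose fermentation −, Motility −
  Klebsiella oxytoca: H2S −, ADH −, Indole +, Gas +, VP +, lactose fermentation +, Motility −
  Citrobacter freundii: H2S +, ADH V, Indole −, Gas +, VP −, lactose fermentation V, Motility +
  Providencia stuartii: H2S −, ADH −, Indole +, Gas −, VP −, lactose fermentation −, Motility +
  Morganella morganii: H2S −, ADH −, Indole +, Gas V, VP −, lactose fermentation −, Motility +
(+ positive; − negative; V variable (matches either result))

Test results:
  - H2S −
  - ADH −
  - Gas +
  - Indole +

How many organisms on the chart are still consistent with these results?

4

Gas +: excludes Shigella flexneri, Providencia stuartii — 9 left.
Indole +: excludes Salmonella enterica, Serratia marcescens, Enterobacter cloacae, Citrobacter freundii — 5 left.
ADH −: all 5 remaining candidates are consistent.
H2S −: excludes Edwardsiella tarda — 4 left.
Still consistent: Citrobacter koseri, Escherichia coli, Klebsiella oxytoca, Morganella morganii.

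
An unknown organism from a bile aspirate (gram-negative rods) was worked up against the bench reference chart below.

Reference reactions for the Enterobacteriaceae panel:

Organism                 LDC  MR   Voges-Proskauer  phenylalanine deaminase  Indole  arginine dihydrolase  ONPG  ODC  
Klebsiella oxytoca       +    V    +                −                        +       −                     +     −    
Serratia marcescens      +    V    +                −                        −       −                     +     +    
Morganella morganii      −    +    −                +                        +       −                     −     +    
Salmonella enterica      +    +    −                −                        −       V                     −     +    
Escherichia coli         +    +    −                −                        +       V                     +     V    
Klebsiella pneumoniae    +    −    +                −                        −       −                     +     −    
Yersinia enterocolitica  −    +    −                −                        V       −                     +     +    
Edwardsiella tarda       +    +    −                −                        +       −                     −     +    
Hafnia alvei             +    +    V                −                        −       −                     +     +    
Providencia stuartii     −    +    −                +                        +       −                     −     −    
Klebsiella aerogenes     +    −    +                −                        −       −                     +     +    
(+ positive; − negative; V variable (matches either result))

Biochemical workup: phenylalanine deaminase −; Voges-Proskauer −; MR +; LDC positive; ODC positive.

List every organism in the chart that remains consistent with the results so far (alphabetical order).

Edwardsiella tarda, Escherichia coli, Hafnia alvei, Salmonella enterica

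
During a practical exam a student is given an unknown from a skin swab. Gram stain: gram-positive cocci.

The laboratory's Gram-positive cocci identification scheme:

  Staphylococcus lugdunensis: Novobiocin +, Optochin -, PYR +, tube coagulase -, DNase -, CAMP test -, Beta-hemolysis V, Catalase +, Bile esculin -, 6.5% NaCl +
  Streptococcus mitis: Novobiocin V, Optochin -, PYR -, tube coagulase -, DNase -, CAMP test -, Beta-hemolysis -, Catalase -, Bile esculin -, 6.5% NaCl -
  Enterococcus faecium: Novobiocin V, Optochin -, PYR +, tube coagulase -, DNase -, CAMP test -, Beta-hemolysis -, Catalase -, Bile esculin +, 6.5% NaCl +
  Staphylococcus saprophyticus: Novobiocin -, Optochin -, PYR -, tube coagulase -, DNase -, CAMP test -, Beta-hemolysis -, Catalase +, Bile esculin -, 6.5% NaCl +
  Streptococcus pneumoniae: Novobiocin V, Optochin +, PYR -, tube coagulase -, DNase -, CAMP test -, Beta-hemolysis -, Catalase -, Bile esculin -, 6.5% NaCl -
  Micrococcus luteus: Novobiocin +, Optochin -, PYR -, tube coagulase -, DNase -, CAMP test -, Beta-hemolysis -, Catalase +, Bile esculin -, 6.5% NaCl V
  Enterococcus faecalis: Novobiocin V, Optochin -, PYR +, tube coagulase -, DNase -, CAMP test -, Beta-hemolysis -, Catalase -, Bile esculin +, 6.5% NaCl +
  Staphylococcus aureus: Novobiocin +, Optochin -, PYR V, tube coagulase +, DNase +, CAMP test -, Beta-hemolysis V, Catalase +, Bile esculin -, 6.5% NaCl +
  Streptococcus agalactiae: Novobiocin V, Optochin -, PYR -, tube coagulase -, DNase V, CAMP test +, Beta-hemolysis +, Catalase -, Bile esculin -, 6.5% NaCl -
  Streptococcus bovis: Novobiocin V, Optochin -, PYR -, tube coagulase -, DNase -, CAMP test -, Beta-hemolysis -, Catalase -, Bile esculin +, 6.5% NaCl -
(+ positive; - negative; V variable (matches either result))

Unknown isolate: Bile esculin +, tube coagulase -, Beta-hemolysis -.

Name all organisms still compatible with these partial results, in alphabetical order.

Enterococcus faecalis, Enterococcus faecium, Streptococcus bovis

Beta-hemolysis -: excludes Streptococcus agalactiae — 9 left.
tube coagulase -: excludes Staphylococcus aureus — 8 left.
Bile esculin +: excludes 5 organisms — 3 left.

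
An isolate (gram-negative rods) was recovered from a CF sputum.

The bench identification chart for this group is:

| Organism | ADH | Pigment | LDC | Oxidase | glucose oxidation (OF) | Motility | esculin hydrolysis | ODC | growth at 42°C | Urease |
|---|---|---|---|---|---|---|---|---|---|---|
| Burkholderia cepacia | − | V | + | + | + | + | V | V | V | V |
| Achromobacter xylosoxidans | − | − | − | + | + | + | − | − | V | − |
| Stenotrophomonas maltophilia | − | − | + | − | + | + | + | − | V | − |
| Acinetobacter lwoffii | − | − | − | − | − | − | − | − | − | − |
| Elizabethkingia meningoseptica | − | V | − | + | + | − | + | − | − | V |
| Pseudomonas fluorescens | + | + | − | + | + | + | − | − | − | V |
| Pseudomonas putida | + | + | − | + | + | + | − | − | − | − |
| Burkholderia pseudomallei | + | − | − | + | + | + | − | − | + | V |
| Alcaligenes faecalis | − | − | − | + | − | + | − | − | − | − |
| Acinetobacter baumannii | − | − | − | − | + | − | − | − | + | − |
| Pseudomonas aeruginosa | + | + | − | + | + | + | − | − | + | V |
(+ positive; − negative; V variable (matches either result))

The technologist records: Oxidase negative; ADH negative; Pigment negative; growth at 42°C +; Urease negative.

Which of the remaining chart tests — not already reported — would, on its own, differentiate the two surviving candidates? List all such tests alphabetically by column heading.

Pigment −: excludes Pseudomonas fluorescens, Pseudomonas putida, Pseudomonas aeruginosa — 8 left.
Oxidase −: excludes 5 organisms — 3 left.
Urease −: all 3 remaining candidates are consistent.
ADH −: all 3 remaining candidates are consistent.
growth at 42°C +: excludes Acinetobacter lwoffii — 2 left.
Two candidates remain: Acinetobacter baumannii and Stenotrophomonas maltophilia.
  LDC: Acinetobacter baumannii −, Stenotrophomonas maltophilia + — discriminates.
  glucose oxidation (OF): + vs + — same for both, does not separate.
  Motility: Acinetobacter baumannii −, Stenotrophomonas maltophilia + — discriminates.
  esculin hydrolysis: Acinetobacter baumannii −, Stenotrophomonas maltophilia + — discriminates.
  ODC: − vs − — same for both, does not separate.

esculin hydrolysis, LDC, Motility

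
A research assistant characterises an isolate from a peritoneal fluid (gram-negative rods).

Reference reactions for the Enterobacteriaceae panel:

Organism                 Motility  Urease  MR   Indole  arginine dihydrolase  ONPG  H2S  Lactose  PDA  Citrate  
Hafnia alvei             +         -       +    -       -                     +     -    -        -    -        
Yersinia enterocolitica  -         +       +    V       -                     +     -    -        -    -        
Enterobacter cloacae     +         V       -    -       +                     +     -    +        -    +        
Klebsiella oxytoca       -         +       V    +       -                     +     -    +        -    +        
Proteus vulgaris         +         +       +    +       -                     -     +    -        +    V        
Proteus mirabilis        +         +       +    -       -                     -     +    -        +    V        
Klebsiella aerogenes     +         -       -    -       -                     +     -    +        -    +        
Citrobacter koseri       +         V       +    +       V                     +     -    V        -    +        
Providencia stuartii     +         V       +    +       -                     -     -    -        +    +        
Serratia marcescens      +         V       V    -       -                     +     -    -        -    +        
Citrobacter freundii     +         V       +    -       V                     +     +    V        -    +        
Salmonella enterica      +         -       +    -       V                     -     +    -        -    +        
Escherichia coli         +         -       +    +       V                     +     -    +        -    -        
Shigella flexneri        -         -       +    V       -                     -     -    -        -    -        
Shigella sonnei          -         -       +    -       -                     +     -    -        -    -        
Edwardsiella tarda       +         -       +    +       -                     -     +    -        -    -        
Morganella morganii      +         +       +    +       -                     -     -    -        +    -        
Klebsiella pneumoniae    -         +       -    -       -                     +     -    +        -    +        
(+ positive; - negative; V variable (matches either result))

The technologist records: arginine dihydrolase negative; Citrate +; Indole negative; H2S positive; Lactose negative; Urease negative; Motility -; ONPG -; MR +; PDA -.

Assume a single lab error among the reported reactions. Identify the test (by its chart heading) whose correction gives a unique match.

Motility

As reported, no row in the chart matches all 10 reactions.
Reversing Motility (to +) → unique match: Salmonella enterica.
Reversing MR → still no organism matches.
Reversing arginine dihydrolase → still no organism matches.
Reversing Citrate → still no organism matches.
Reversing H2S → still no organism matches.
Reversing PDA → still no organism matches.
Reversing ONPG → still no organism matches.
Reversing Lactose → still no organism matches.
Reversing Indole → still no organism matches.
Reversing Urease → still no organism matches.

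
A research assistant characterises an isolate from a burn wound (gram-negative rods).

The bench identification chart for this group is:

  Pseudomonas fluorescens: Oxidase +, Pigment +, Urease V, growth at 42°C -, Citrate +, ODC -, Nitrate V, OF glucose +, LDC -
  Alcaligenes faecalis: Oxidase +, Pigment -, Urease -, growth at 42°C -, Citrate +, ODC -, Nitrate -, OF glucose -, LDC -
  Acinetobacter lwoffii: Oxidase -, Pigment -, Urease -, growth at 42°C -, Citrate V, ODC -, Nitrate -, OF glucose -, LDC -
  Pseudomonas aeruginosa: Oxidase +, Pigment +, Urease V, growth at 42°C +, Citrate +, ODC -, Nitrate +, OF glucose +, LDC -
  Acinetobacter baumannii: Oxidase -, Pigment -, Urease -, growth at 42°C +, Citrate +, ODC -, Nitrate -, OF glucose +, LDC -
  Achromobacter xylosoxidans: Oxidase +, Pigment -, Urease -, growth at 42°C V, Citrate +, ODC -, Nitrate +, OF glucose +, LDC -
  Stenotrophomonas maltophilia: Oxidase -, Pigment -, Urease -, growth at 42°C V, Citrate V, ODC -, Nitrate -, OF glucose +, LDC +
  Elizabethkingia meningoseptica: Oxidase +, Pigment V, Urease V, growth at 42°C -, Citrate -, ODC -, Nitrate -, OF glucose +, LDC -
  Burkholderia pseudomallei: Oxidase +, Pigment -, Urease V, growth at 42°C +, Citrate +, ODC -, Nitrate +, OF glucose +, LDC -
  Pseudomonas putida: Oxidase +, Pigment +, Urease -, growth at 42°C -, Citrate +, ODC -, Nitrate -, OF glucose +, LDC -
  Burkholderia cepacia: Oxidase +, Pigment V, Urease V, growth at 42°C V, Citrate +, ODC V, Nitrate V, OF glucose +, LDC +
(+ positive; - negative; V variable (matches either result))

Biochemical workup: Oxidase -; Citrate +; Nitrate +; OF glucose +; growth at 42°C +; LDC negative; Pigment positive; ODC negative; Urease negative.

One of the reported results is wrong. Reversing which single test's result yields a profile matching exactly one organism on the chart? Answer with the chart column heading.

Oxidase

As reported, no row in the chart matches all 9 reactions.
Reversing Pigment → still no organism matches.
Reversing ODC → still no organism matches.
Reversing Citrate → still no organism matches.
Reversing Nitrate → still no organism matches.
Reversing OF glucose → still no organism matches.
Reversing growth at 42°C → still no organism matches.
Reversing LDC → still no organism matches.
Reversing Urease → still no organism matches.
Reversing Oxidase (to +) → unique match: Pseudomonas aeruginosa.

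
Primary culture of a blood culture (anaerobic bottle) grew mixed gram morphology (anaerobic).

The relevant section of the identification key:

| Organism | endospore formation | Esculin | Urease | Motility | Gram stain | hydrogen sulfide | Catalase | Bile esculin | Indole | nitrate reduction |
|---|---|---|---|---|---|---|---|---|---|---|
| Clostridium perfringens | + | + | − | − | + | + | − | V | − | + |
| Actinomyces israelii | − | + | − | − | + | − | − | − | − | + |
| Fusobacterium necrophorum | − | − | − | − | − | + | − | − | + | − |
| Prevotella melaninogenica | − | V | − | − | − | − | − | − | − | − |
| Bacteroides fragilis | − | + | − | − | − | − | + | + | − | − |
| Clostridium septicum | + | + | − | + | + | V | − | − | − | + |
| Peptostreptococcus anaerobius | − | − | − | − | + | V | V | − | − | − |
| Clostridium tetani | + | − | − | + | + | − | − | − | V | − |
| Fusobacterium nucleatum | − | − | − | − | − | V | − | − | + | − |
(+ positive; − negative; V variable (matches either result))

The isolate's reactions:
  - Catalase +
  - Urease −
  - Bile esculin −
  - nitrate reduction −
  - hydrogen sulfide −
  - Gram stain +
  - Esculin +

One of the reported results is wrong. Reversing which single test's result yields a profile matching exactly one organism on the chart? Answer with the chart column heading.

As reported, no row in the chart matches all 7 reactions.
Reversing hydrogen sulfide → still no organism matches.
Reversing Esculin (to −) → unique match: Peptostreptococcus anaerobius.
Reversing Catalase → still no organism matches.
Reversing Urease → still no organism matches.
Reversing nitrate reduction → still no organism matches.
Reversing Gram stain → still no organism matches.
Reversing Bile esculin → still no organism matches.

Esculin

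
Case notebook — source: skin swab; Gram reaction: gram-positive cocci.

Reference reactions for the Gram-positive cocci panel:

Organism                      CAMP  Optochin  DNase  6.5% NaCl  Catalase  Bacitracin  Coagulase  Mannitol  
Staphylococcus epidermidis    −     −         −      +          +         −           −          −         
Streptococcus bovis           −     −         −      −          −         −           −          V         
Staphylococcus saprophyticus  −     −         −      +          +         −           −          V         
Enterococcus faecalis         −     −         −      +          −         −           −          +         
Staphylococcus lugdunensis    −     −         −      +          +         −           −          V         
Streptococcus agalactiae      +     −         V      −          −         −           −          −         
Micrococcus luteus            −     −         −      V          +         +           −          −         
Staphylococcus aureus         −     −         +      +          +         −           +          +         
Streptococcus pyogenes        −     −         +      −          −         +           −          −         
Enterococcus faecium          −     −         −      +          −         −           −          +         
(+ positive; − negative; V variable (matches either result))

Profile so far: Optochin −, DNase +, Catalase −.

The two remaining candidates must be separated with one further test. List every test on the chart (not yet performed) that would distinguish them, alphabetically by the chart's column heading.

Optochin −: all 10 remaining candidates are consistent.
DNase +: excludes 7 organisms — 3 left.
Catalase −: excludes Staphylococcus aureus — 2 left.
Two candidates remain: Streptococcus agalactiae and Streptococcus pyogenes.
  CAMP: Streptococcus agalactiae +, Streptococcus pyogenes − — discriminates.
  6.5% NaCl: − vs − — same for both, does not separate.
  Bacitracin: Streptococcus agalactiae −, Streptococcus pyogenes + — discriminates.
  Coagulase: − vs − — same for both, does not separate.
  Mannitol: − vs − — same for both, does not separate.

Bacitracin, CAMP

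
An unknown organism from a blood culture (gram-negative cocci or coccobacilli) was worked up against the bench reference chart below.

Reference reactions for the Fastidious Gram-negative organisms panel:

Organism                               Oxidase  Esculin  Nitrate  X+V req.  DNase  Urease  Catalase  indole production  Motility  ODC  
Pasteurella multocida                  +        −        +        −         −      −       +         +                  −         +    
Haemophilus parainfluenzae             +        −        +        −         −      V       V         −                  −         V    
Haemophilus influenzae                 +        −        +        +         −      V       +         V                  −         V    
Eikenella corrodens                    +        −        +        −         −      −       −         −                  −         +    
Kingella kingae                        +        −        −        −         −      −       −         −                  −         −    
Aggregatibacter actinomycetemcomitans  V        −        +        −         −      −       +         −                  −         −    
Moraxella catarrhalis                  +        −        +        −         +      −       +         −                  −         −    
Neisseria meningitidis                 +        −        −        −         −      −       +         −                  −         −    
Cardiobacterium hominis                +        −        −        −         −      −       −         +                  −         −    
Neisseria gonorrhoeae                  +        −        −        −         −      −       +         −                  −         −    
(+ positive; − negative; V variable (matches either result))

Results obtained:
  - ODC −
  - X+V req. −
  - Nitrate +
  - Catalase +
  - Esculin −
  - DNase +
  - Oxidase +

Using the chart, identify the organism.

Esculin −: all 10 remaining candidates are consistent.
X+V req. −: excludes Haemophilus influenzae — 9 left.
DNase +: excludes 8 organisms — 1 left.
Oxidase +: the one remaining candidate is consistent.
Catalase +: the one remaining candidate is consistent.
Nitrate +: the one remaining candidate is consistent.
ODC −: the one remaining candidate is consistent.

Moraxella catarrhalis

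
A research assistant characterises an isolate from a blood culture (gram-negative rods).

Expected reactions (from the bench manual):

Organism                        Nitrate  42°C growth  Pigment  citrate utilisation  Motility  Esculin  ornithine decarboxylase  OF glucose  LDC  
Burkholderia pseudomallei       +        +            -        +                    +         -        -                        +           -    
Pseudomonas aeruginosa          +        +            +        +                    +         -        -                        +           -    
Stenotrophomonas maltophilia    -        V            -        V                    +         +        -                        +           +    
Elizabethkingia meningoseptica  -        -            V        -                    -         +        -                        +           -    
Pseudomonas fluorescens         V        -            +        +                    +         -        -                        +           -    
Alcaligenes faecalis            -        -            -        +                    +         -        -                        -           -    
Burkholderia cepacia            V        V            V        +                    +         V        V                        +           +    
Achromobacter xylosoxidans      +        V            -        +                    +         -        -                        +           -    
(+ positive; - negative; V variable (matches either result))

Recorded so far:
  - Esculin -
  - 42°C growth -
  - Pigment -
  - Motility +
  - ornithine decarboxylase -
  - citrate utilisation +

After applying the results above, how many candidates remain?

3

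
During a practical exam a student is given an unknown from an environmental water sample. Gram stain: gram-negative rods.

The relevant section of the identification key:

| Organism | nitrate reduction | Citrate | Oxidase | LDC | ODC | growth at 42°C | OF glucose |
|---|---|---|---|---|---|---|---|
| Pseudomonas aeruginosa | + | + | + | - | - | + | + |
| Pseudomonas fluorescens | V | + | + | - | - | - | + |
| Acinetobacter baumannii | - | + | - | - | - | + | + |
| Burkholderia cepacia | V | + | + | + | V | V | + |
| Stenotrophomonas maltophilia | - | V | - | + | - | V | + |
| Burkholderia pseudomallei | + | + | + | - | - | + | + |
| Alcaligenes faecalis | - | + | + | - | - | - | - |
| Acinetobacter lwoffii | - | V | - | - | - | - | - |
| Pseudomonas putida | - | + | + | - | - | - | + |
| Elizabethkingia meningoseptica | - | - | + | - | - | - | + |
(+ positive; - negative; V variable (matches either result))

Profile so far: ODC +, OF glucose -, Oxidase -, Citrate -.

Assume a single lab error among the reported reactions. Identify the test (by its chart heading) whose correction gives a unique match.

As reported, no row in the chart matches all 4 reactions.
Reversing Oxidase → still no organism matches.
Reversing OF glucose → still no organism matches.
Reversing ODC (to -) → unique match: Acinetobacter lwoffii.
Reversing Citrate → still no organism matches.

ODC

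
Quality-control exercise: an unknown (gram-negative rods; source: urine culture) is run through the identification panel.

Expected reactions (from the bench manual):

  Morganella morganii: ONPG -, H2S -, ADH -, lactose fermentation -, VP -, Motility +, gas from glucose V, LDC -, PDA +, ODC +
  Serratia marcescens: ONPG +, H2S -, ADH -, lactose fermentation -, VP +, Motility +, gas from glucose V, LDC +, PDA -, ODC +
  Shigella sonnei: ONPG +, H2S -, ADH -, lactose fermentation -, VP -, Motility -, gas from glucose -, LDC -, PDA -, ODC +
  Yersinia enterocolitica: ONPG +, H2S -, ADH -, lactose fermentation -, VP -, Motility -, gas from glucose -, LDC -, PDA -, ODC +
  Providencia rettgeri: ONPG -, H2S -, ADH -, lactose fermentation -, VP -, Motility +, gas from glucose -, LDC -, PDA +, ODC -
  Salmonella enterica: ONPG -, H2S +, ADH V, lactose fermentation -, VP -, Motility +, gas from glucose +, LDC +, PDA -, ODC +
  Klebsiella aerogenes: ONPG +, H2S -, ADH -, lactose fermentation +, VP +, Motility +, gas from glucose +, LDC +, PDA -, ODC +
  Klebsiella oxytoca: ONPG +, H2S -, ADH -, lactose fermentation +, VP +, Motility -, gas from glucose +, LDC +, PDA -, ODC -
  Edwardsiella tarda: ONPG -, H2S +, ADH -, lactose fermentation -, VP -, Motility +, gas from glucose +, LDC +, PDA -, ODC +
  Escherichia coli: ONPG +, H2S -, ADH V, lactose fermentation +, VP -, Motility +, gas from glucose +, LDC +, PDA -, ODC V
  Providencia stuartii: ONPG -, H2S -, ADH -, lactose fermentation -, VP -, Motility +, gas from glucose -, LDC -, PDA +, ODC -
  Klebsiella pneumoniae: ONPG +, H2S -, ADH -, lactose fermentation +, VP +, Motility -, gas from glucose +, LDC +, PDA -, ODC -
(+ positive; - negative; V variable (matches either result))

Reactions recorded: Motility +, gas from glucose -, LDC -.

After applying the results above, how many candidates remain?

Motility +: excludes Shigella sonnei, Yersinia enterocolitica, Klebsiella oxytoca, Klebsiella pneumoniae — 8 left.
LDC -: excludes 5 organisms — 3 left.
gas from glucose -: all 3 remaining candidates are consistent.
Still consistent: Morganella morganii, Providencia rettgeri, Providencia stuartii.

3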